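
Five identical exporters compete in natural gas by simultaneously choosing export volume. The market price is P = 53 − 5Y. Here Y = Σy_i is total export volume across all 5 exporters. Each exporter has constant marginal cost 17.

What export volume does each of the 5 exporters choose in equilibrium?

A representative exporter's profit is π_i = y_i(53 − 5Y) − 17y_i, with Y = y_i + Σ_{j≠i} y_j.
First-order condition: 36 − 10y_i − 5Σ_{j≠i} y_j = 0.
In a symmetric equilibrium every exporter chooses the same y, so Σ_{j≠i} y_j = 4y. The condition becomes 36 − 30y = 0, giving y = 36/30 = 1.2.

1.2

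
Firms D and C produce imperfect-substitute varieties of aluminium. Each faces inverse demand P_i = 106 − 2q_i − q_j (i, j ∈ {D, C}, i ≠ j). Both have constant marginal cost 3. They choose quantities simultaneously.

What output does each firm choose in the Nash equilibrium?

20.6

Firm D's profit: π = q_D(106 − 2q_D − q_C) − 3q_D.
∂π/∂q_D = 103 − 4q_D − q_C = 0 ⇒ q_D = 25.75 − 0.25q_C.
By symmetry q_C = q_D; substituting into the reaction function, 1.25q_D = 25.75 and q_D = 20.6.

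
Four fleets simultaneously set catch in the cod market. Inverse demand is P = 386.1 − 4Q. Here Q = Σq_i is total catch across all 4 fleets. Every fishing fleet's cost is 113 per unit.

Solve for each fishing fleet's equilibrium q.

A representative fishing fleet's profit is π_i = q_i(386.1 − 4Q) − 113q_i, with Q = q_i + Σ_{j≠i} q_j.
First-order condition: 273.1 − 8q_i − 4Σ_{j≠i} q_j = 0.
With identical fishing fleets, set every q_j = q: then 273.1 − 8q − 12q = 0, i.e. q = 273.1/20 = 13.655.

13.655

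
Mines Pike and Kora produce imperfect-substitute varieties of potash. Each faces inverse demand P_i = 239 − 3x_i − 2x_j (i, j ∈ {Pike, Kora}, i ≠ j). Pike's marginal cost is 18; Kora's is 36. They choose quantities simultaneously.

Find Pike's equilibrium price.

Mine Pike's profit: π = x_{Pike}(239 − 3x_{Pike} − 2x_{Kora}) − 18x_{Pike}.
∂π/∂x_{Pike} = 221 − 6x_{Pike} − 2x_{Kora} = 0 ⇒ x_{Pike} = 221/6 − (1/3)x_{Kora}.
Similarly x_{Kora} = 203/6 − (1/3)x_{Pike}.
Plugging x_{Kora} into Pike's best response: x_{Pike} = 221/6 − (1/3)(203/6 − (1/3)x_{Pike}) ⇒ (8/9)x_{Pike} = 230/9, so x_{Pike} = 28.75.
Then x_{Kora} = 203/6 − (1/3)·28.75 = 24.25.
P_{Pike} = 239 − 3·28.75 − 2·24.25 = 104.25.

104.25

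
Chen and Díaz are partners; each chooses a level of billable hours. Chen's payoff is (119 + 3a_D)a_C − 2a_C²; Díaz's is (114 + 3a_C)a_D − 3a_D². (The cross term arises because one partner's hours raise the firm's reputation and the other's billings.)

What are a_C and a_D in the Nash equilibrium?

Expanding Chen's payoff: 119a_C + 3a_Da_C − 2a_C².
∂π/∂a_C = 119 + 3a_D − 4a_C = 0, so a_C = 29.75 + 0.75a_D.
Likewise for Díaz: a_D = 19 + 0.5a_C.
Solving the two reaction functions simultaneously: (1 − (0.75)(0.5))a_C = 29.75 + 0.75·19, so 0.625a_C = 44 and a_C = 70.4.
Then a_D = 19 + 0.5·70.4 = 54.2.

70.4, 54.2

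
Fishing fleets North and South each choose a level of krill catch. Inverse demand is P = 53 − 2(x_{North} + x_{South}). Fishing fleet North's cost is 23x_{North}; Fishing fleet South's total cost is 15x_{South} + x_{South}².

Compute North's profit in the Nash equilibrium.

Fishing fleet North's profit: π = x_{North}(53 − 2(x_{North} + x_{South})) − 23x_{North}.
∂π/∂x_{North} = 30 − 4x_{North} − 2x_{South} = 0, so x_{North} = 7.5 − 0.5x_{South}.
For South: ∂π/∂x_{South} = 38 − 6x_{South} − 2x_{North} = 0 ⇒ x_{South} = 19/3 − (1/3)x_{North}.
Plugging x_{South} into North's best response: x_{North} = 7.5 − 0.5(19/3 − (1/3)x_{North}) ⇒ (5/6)x_{North} = 13/3, so x_{North} = 5.2.
Then x_{South} = 19/3 − (1/3)·5.2 = 4.6.
Price P = 53 − 2·9.8 = 33.4.
North's profit: (33.4 − 23)·5.2 = 54.08.

54.08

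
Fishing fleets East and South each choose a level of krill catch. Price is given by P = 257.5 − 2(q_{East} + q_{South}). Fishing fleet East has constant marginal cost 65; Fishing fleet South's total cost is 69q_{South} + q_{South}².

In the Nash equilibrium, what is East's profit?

3026.42

Fishing fleet East's profit: π = q_{East}(257.5 − 2(q_{East} + q_{South})) − 65q_{East}.
∂π/∂q_{East} = 192.5 − 4q_{East} − 2q_{South} = 0, so q_{East} = 48.125 − 0.5q_{South}.
For South: ∂π/∂q_{South} = 188.5 − 6q_{South} − 2q_{East} = 0 ⇒ q_{South} = 377/12 − (1/3)q_{East}.
Solving the two reaction functions simultaneously: (1 − (−0.5)(−1/3))q_{East} = 48.125 − 0.5·(377/12), so (5/6)q_{East} = 389/12 and q_{East} = 38.9.
Then q_{South} = 377/12 − (1/3)·38.9 = 18.45.
Price P = 257.5 − 2·57.35 = 142.8.
East's profit: (142.8 − 65)·38.9 = 3026.42.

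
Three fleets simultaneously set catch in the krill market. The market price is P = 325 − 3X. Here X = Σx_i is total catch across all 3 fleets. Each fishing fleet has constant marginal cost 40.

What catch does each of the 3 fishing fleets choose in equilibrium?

A representative fishing fleet's profit is π_i = x_i(325 − 3X) − 40x_i, with X = x_i + Σ_{j≠i} x_j.
First-order condition: 285 − 6x_i − 3Σ_{j≠i} x_j = 0.
With identical fishing fleets, set every x_j = x: then 285 − 6x − 6x = 0, i.e. x = 285/12 = 23.75.

23.75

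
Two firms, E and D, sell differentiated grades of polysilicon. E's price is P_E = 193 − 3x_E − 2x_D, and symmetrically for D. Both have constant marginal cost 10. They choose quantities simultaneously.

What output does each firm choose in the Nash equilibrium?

22.875

Firm E's profit: π = x_E(193 − 3x_E − 2x_D) − 10x_E.
∂π/∂x_E = 183 − 6x_E − 2x_D = 0 ⇒ x_E = 30.5 − (1/3)x_D.
By symmetry x_D = x_E; substituting into the reaction function, (4/3)x_E = 30.5 and x_E = 22.875.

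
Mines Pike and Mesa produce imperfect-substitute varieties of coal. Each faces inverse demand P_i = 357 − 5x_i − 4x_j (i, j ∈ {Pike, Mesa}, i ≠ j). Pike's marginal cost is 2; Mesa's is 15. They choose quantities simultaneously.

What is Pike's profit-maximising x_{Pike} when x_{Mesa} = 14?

Mine Pike's profit: π = x_{Pike}(357 − 5x_{Pike} − 4x_{Mesa}) − 2x_{Pike}.
∂π/∂x_{Pike} = 355 − 10x_{Pike} − 4x_{Mesa} = 0 ⇒ x_{Pike} = 35.5 − 0.4x_{Mesa}.
At x_{Mesa} = 14: x_{Pike} = 35.5 − 0.4·14 = 29.9.

29.9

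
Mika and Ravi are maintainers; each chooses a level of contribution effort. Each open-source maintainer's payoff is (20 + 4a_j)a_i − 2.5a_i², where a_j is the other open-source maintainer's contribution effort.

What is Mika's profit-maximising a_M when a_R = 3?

Mika's payoff is (20 + 4a_R)a_M − 2.5a_M².
∂π/∂a_M = 20 + 4a_R − 5a_M = 0, so a_M = 4 + 0.8a_R.
At a_R = 3: a_M = 4 + 0.8·3 = 6.4.

6.4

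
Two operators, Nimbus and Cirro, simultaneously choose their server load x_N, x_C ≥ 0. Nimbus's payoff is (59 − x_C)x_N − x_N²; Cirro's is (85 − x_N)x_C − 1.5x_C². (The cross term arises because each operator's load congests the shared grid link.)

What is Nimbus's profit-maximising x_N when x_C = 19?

Expanding Nimbus's payoff: 59x_N − x_Cx_N − x_N².
∂π/∂x_N = 59 − x_C − 2x_N = 0, so x_N = 29.5 − 0.5x_C.
At x_C = 19: x_N = 29.5 − 0.5·19 = 20.

20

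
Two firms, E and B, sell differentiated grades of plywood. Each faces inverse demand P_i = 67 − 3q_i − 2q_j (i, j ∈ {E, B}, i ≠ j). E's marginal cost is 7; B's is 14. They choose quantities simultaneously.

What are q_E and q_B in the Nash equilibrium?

7.9375, 6.1875

Firm E's profit: π = q_E(67 − 3q_E − 2q_B) − 7q_E.
∂π/∂q_E = 60 − 6q_E − 2q_B = 0 ⇒ q_E = 10 − (1/3)q_B.
Similarly q_B = 53/6 − (1/3)q_E.
Solving the two reaction functions simultaneously: (1 − (−1/3)(−1/3))q_E = 10 − (1/3)·(53/6), so (8/9)q_E = 127/18 and q_E = 7.9375.
Then q_B = 53/6 − (1/3)·7.9375 = 6.1875.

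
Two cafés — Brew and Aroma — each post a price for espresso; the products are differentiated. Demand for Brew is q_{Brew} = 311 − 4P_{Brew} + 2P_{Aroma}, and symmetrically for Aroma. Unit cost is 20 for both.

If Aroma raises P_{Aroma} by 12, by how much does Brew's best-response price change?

Brew's profit: π = (P_{Brew} − 20)(311 − 4P_{Brew} + 2P_{Aroma}).
∂π/∂P_{Brew} = 391 − 8P_{Brew} + 2P_{Aroma} = 0 ⇒ P_{Brew} = 48.875 + 0.25P_{Aroma}.
The reaction-function slope is 0.25, so a 12-unit rise in P_{Aroma} moves P_{Brew} by 0.25 × 12 = 3. Brew's best response rises — the actions are strategic complements.

3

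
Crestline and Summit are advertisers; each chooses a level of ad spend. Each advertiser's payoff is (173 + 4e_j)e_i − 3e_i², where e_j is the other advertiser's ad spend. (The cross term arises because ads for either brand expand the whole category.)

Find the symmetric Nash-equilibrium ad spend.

Crestline's payoff is (173 + 4e_S)e_C − 3e_C².
∂π/∂e_C = 173 + 4e_S − 6e_C = 0, so e_C = 173/6 + (2/3)e_S.
The game is symmetric, so in equilibrium e_S = e_C: the reaction function gives (1/3)e_C = 173/6, hence e_C = 86.5.

86.5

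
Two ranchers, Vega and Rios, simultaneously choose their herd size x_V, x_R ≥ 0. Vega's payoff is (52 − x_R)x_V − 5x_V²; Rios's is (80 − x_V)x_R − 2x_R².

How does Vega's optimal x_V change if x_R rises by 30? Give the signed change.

Expanding Vega's payoff: 52x_V − x_Rx_V − 5x_V².
∂π/∂x_V = 52 − x_R − 10x_V = 0, so x_V = 5.2 − 0.1x_R.
The reaction-function slope is −0.1, so a 30-unit rise in x_R moves x_V by −0.1 × 30 = −3. Vega's best response falls — the actions are strategic substitutes.

-3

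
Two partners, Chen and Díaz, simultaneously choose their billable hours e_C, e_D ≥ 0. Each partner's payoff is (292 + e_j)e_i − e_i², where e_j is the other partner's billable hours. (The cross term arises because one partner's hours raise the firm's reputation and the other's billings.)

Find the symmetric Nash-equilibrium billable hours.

Chen's payoff is (292 + e_D)e_C − e_C².
∂π/∂e_C = 292 + e_D − 2e_C = 0, so e_C = 146 + 0.5e_D.
The game is symmetric, so in equilibrium e_D = e_C: the reaction function gives 0.5e_C = 146, hence e_C = 292.

292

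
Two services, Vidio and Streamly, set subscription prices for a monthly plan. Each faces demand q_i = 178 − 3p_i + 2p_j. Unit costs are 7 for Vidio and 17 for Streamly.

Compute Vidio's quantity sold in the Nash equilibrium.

Vidio's profit: π = (p_{Vidio} − 7)(178 − 3p_{Vidio} + 2p_{Streamly}).
∂π/∂p_{Vidio} = 199 − 6p_{Vidio} + 2p_{Streamly} = 0 ⇒ p_{Vidio} = 199/6 + (1/3)p_{Streamly}.
Similarly p_{Streamly} = 229/6 + (1/3)p_{Vidio}.
Solving the two reaction functions simultaneously: (1 − (1/3)(1/3))p_{Vidio} = 199/6 + (1/3)·(229/6), so (8/9)p_{Vidio} = 413/9 and p_{Vidio} = 51.625.
Then p_{Streamly} = 229/6 + (1/3)·51.625 = 55.375.
q_{Vidio} = 178 − 3·51.625 + 2·55.375 = 133.875.

133.875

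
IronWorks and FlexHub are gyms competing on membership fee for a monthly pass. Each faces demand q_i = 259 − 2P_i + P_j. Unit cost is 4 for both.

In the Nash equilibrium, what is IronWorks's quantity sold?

170

IronWorks's profit: π = (P_{IronWorks} − 4)(259 − 2P_{IronWorks} + P_{FlexHub}).
∂π/∂P_{IronWorks} = 267 − 4P_{IronWorks} + P_{FlexHub} = 0 ⇒ P_{IronWorks} = 66.75 + 0.25P_{FlexHub}.
By symmetry P_{FlexHub} = P_{IronWorks}; substituting into the reaction function, 0.75P_{IronWorks} = 66.75 and P_{IronWorks} = 89.
q_{IronWorks} = 259 − 2·89 + 89 = 170.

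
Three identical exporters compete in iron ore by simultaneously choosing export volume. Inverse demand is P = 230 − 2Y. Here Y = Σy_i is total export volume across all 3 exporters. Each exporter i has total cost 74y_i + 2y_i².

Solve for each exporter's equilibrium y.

A representative exporter's profit is π_i = y_i(230 − 2Y) − 74y_i − 2y_i², with Y = y_i + Σ_{j≠i} y_j.
First-order condition: 156 − 8y_i − 2Σ_{j≠i} y_j = 0.
In a symmetric equilibrium every exporter chooses the same y, so Σ_{j≠i} y_j = 2y. The condition becomes 156 − 12y = 0, giving y = 156/12 = 13.

13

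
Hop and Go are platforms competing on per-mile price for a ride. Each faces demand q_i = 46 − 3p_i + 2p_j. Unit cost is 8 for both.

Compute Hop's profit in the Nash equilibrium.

Hop's profit: π = (p_{Hop} − 8)(46 − 3p_{Hop} + 2p_{Go}).
∂π/∂p_{Hop} = 70 − 6p_{Hop} + 2p_{Go} = 0 ⇒ p_{Hop} = 35/3 + (1/3)p_{Go}.
The game is symmetric, so in equilibrium p_{Go} = p_{Hop}: the reaction function gives (2/3)p_{Hop} = 35/3, hence p_{Hop} = 17.5.
q_{Hop} = 46 − 3·17.5 + 2·17.5 = 28.5.
Profit = (17.5 − 8)·28.5 = 270.75.

270.75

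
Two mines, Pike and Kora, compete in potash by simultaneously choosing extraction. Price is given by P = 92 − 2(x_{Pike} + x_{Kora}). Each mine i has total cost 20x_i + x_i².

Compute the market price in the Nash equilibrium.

Mine Pike's profit: π = x_{Pike}(92 − 2(x_{Pike} + x_{Kora})) − 20x_{Pike} − x_{Pike}².
∂π/∂x_{Pike} = 72 − 6x_{Pike} − 2x_{Kora} = 0, so x_{Pike} = 12 − (1/3)x_{Kora}.
By symmetry x_{Kora} = x_{Pike}; substituting into the reaction function, (4/3)x_{Pike} = 12 and x_{Pike} = 9.
Equilibrium price: P = 92 − 2·18 = 56.

56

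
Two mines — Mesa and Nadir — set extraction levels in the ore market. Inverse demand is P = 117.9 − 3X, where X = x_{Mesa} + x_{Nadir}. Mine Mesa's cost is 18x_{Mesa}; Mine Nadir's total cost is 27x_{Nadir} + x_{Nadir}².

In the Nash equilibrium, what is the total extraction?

19.8

Mine Mesa's profit: π = x_{Mesa}(117.9 − 3(x_{Mesa} + x_{Nadir})) − 18x_{Mesa}.
∂π/∂x_{Mesa} = 99.9 − 6x_{Mesa} − 3x_{Nadir} = 0, so x_{Mesa} = 16.65 − 0.5x_{Nadir}.
For Nadir: ∂π/∂x_{Nadir} = 90.9 − 8x_{Nadir} − 3x_{Mesa} = 0 ⇒ x_{Nadir} = 11.3625 − 0.375x_{Mesa}.
Substituting the second reaction function into the first: x_{Mesa} = 16.65 − 0.5(11.3625 − 0.375x_{Mesa}), which gives 0.8125x_{Mesa} = 351/32 ⇒ x_{Mesa} = 13.5.
Then x_{Nadir} = 11.3625 − 0.375·13.5 = 6.3.
Total extraction: 13.5 + 6.3 = 19.8.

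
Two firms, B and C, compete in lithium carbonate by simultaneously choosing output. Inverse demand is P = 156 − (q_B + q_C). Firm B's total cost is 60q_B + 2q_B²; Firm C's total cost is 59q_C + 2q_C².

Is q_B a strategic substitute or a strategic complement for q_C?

strategic substitutes

Firm B's profit: π = q_B(156 − (q_B + q_C)) − 60q_B − 2q_B².
∂π/∂q_B = 96 − 6q_B − q_C = 0, so q_B = 16 − (1/6)q_C.
The best-response slope dq_B/dq_C = −1/6 < 0: the reaction function is downward-sloping, so the choices are strategic substitutes.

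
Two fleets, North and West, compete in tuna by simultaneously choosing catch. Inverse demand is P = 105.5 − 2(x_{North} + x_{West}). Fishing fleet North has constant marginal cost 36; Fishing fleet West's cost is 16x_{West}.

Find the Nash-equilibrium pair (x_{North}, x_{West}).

8.25, 18.25

Fishing fleet North's profit: π = x_{North}(105.5 − 2(x_{North} + x_{West})) − 36x_{North}.
∂π/∂x_{North} = 69.5 − 4x_{North} − 2x_{West} = 0, so x_{North} = 17.375 − 0.5x_{West}.
By the same steps for West: x_{West} = 22.375 − 0.5x_{North}.
Solving the two reaction functions simultaneously: (1 − (−0.5)(−0.5))x_{North} = 17.375 − 0.5·22.375, so 0.75x_{North} = 6.1875 and x_{North} = 8.25.
Then x_{West} = 22.375 − 0.5·8.25 = 18.25.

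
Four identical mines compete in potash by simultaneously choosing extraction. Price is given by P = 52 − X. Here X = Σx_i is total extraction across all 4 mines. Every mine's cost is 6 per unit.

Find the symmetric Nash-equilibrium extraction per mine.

A representative mine's profit is π_i = x_i(52 − X) − 6x_i, with X = x_i + Σ_{j≠i} x_j.
First-order condition: 46 − 2x_i − Σ_{j≠i} x_j = 0.
With identical mines, set every x_j = x: then 46 − 2x − 3x = 0, i.e. x = 46/5 = 9.2.

9.2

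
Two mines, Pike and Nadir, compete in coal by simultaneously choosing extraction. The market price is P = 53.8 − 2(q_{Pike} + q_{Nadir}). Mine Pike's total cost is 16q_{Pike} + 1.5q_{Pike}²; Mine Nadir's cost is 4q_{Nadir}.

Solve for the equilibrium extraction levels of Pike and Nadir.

2.15, 11.375

Mine Pike's profit: π = q_{Pike}(53.8 − 2(q_{Pike} + q_{Nadir})) − 16q_{Pike} − 1.5q_{Pike}².
∂π/∂q_{Pike} = 37.8 − 7q_{Pike} − 2q_{Nadir} = 0, so q_{Pike} = 5.4 − (2/7)q_{Nadir}.
For Nadir: ∂π/∂q_{Nadir} = 49.8 − 4q_{Nadir} − 2q_{Pike} = 0 ⇒ q_{Nadir} = 12.45 − 0.5q_{Pike}.
Solving the two reaction functions simultaneously: (1 − (−2/7)(−0.5))q_{Pike} = 5.4 − (2/7)·12.45, so (6/7)q_{Pike} = 129/70 and q_{Pike} = 2.15.
Then q_{Nadir} = 12.45 − 0.5·2.15 = 11.375.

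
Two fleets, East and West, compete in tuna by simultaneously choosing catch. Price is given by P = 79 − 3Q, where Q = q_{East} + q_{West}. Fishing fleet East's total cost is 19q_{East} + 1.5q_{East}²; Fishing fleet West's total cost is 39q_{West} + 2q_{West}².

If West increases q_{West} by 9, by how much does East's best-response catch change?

Fishing fleet East's profit: π = q_{East}(79 − 3(q_{East} + q_{West})) − 19q_{East} − 1.5q_{East}².
∂π/∂q_{East} = 60 − 9q_{East} − 3q_{West} = 0, so q_{East} = 20/3 − (1/3)q_{West}.
The reaction-function slope is −1/3, so a 9-unit rise in q_{West} moves q_{East} by −1/3 × 9 = −3. East's best response falls — the actions are strategic substitutes.

-3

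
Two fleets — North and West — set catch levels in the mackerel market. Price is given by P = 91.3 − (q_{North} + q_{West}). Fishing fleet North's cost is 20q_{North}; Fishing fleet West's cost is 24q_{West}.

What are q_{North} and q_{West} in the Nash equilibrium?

Fishing fleet North's profit: π = q_{North}(91.3 − (q_{North} + q_{West})) − 20q_{North}.
∂π/∂q_{North} = 71.3 − 2q_{North} − q_{West} = 0, so q_{North} = 35.65 − 0.5q_{West}.
By the same steps for West: q_{West} = 33.65 − 0.5q_{North}.
Substituting the second reaction function into the first: q_{North} = 35.65 − 0.5(33.65 − 0.5q_{North}), which gives 0.75q_{North} = 18.825 ⇒ q_{North} = 25.1.
Then q_{West} = 33.65 − 0.5·25.1 = 21.1.

25.1, 21.1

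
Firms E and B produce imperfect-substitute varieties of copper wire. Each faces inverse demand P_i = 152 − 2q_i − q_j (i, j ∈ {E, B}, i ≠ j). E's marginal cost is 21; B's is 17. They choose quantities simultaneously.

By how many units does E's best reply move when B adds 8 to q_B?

-2

Firm E's profit: π = q_E(152 − 2q_E − q_B) − 21q_E.
∂π/∂q_E = 131 − 4q_E − q_B = 0 ⇒ q_E = 32.75 − 0.25q_B.
The reaction-function slope is −0.25, so an 8-unit rise in q_B moves q_E by −0.25 × 8 = −2. E's best response falls — the actions are strategic substitutes.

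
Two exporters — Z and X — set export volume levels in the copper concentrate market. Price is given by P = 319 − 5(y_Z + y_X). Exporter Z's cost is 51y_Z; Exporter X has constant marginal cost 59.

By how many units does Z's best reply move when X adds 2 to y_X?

Exporter Z's profit: π = y_Z(319 − 5(y_Z + y_X)) − 51y_Z.
∂π/∂y_Z = 268 − 10y_Z − 5y_X = 0, so y_Z = 26.8 − 0.5y_X.
The reaction-function slope is −0.5, so a 2-unit rise in y_X moves y_Z by −0.5 × 2 = −1. Z's best response falls — the actions are strategic substitutes.

-1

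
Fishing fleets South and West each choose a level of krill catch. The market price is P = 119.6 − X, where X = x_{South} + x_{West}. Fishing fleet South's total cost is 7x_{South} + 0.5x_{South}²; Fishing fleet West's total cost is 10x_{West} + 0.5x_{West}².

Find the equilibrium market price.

64.05

Fishing fleet South's profit: π = x_{South}(119.6 − (x_{South} + x_{West})) − 7x_{South} − 0.5x_{South}².
∂π/∂x_{South} = 112.6 − 3x_{South} − x_{West} = 0, so x_{South} = 563/15 − (1/3)x_{West}.
By the same steps for West: x_{West} = 548/15 − (1/3)x_{South}.
Solving the two reaction functions simultaneously: (1 − (−1/3)(−1/3))x_{South} = 563/15 − (1/3)·(548/15), so (8/9)x_{South} = 1141/45 and x_{South} = 28.525.
Then x_{West} = 548/15 − (1/3)·28.525 = 27.025.
Equilibrium price: P = 119.6 − 55.55 = 64.05.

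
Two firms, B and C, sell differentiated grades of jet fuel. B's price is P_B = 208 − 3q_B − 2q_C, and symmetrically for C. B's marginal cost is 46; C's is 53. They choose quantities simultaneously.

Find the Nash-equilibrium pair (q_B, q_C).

Firm B's profit: π = q_B(208 − 3q_B − 2q_C) − 46q_B.
∂π/∂q_B = 162 − 6q_B − 2q_C = 0 ⇒ q_B = 27 − (1/3)q_C.
Similarly q_C = 155/6 − (1/3)q_B.
Substituting the second reaction function into the first: q_B = 27 − (1/3)(155/6 − (1/3)q_B), which gives (8/9)q_B = 331/18 ⇒ q_B = 20.6875.
Then q_C = 155/6 − (1/3)·20.6875 = 18.9375.

20.6875, 18.9375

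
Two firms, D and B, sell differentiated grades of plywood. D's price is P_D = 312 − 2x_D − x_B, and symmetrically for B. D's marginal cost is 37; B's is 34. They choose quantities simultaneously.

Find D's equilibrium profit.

Firm D's profit: π = x_D(312 − 2x_D − x_B) − 37x_D.
∂π/∂x_D = 275 − 4x_D − x_B = 0 ⇒ x_D = 68.75 − 0.25x_B.
Similarly x_B = 69.5 − 0.25x_D.
Solving the two reaction functions simultaneously: (1 − (−0.25)(−0.25))x_D = 68.75 − 0.25·69.5, so 0.9375x_D = 51.375 and x_D = 54.8.
Then x_B = 69.5 − 0.25·54.8 = 55.8.
P_D = 312 − 2·54.8 − 55.8 = 146.6.
Profit = (146.6 − 37)·54.8 = 6006.08.

6006.08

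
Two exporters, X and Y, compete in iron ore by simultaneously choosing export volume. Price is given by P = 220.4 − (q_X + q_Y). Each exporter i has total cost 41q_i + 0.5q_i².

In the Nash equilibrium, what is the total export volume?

Exporter X's profit: π = q_X(220.4 − (q_X + q_Y)) − 41q_X − 0.5q_X².
∂π/∂q_X = 179.4 − 3q_X − q_Y = 0, so q_X = 59.8 − (1/3)q_Y.
Setting q_X = q_Y in the reaction function: q_X = 59.8 − (1/3)q_X, so q_X = 59.8 / (4/3) = 44.85.
Total export volume: 44.85 + 44.85 = 89.7.

89.7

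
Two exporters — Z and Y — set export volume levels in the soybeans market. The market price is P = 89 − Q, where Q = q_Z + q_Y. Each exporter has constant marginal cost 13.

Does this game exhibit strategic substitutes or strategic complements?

strategic substitutes

Exporter Z's profit: π = q_Z(89 − (q_Z + q_Y)) − 13q_Z.
∂π/∂q_Z = 76 − 2q_Z − q_Y = 0, so q_Z = 38 − 0.5q_Y.
The best-response slope dq_Z/dq_Y = −0.5 < 0: the reaction function is downward-sloping, so the choices are strategic substitutes.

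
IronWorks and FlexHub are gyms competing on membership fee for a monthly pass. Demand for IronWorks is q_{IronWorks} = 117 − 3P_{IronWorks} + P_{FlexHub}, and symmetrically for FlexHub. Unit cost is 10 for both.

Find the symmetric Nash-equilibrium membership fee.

29.4

IronWorks's profit: π = (P_{IronWorks} − 10)(117 − 3P_{IronWorks} + P_{FlexHub}).
∂π/∂P_{IronWorks} = 147 − 6P_{IronWorks} + P_{FlexHub} = 0 ⇒ P_{IronWorks} = 24.5 + (1/6)P_{FlexHub}.
By symmetry P_{FlexHub} = P_{IronWorks}; substituting into the reaction function, (5/6)P_{IronWorks} = 24.5 and P_{IronWorks} = 29.4.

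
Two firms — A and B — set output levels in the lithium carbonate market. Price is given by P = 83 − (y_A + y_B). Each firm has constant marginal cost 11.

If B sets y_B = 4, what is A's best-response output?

34

Firm A's profit: π = y_A(83 − (y_A + y_B)) − 11y_A.
∂π/∂y_A = 72 − 2y_A − y_B = 0, so y_A = 36 − 0.5y_B.
At y_B = 4: y_A = 36 − 0.5·4 = 34.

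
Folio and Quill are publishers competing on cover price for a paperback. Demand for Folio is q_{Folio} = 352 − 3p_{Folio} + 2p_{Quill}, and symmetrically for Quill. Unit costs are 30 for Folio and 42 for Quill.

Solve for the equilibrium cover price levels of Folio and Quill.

112.75, 117.25

Folio's profit: π = (p_{Folio} − 30)(352 − 3p_{Folio} + 2p_{Quill}).
∂π/∂p_{Folio} = 442 − 6p_{Folio} + 2p_{Quill} = 0 ⇒ p_{Folio} = 221/3 + (1/3)p_{Quill}.
Similarly p_{Quill} = 239/3 + (1/3)p_{Folio}.
Substituting the second reaction function into the first: p_{Folio} = 221/3 + (1/3)(239/3 + (1/3)p_{Folio}), which gives (8/9)p_{Folio} = 902/9 ⇒ p_{Folio} = 112.75.
Then p_{Quill} = 239/3 + (1/3)·112.75 = 117.25.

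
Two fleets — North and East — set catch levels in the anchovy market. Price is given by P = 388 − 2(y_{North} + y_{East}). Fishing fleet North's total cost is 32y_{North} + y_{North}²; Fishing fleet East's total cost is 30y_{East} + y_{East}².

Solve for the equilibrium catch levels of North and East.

Fishing fleet North's profit: π = y_{North}(388 − 2(y_{North} + y_{East})) − 32y_{North} − y_{North}².
∂π/∂y_{North} = 356 − 6y_{North} − 2y_{East} = 0, so y_{North} = 178/3 − (1/3)y_{East}.
By the same steps for East: y_{East} = 179/3 − (1/3)y_{North}.
Substituting the second reaction function into the first: y_{North} = 178/3 − (1/3)(179/3 − (1/3)y_{North}), which gives (8/9)y_{North} = 355/9 ⇒ y_{North} = 44.375.
Then y_{East} = 179/3 − (1/3)·44.375 = 44.875.

44.375, 44.875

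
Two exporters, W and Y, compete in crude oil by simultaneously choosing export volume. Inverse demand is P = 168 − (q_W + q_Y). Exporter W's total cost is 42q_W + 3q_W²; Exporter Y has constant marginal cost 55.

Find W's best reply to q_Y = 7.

Exporter W's profit: π = q_W(168 − (q_W + q_Y)) − 42q_W − 3q_W².
∂π/∂q_W = 126 − 8q_W − q_Y = 0, so q_W = 15.75 − 0.125q_Y.
At q_Y = 7: q_W = 15.75 − 0.125·7 = 14.875.

14.875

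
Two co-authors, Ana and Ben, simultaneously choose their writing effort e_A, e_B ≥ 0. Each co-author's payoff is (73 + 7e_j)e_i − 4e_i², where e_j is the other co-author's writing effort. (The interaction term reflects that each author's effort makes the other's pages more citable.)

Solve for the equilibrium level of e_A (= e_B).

Ana's payoff is (73 + 7e_B)e_A − 4e_A².
∂π/∂e_A = 73 + 7e_B − 8e_A = 0, so e_A = 9.125 + 0.875e_B.
Setting e_A = e_B in the reaction function: e_A = 9.125 + 0.875e_A, so e_A = 9.125 / 0.125 = 73.

73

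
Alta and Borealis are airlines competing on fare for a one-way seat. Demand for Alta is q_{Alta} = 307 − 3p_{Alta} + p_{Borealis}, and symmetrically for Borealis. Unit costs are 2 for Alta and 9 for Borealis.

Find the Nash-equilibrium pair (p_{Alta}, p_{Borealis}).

Alta's profit: π = (p_{Alta} − 2)(307 − 3p_{Alta} + p_{Borealis}).
∂π/∂p_{Alta} = 313 − 6p_{Alta} + p_{Borealis} = 0 ⇒ p_{Alta} = 313/6 + (1/6)p_{Borealis}.
Similarly p_{Borealis} = 167/3 + (1/6)p_{Alta}.
Plugging p_{Borealis} into Alta's best response: p_{Alta} = 313/6 + (1/6)(167/3 + (1/6)p_{Alta}) ⇒ (35/36)p_{Alta} = 553/9, so p_{Alta} = 63.2.
Then p_{Borealis} = 167/3 + (1/6)·63.2 = 66.2.

63.2, 66.2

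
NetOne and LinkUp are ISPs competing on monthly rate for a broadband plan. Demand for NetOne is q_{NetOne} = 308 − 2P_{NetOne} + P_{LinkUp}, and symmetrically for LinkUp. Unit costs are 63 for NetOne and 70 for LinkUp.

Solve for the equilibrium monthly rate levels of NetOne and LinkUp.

145.6, 148.4

NetOne's profit: π = (P_{NetOne} − 63)(308 − 2P_{NetOne} + P_{LinkUp}).
∂π/∂P_{NetOne} = 434 − 4P_{NetOne} + P_{LinkUp} = 0 ⇒ P_{NetOne} = 108.5 + 0.25P_{LinkUp}.
Similarly P_{LinkUp} = 112 + 0.25P_{NetOne}.
Substituting the second reaction function into the first: P_{NetOne} = 108.5 + 0.25(112 + 0.25P_{NetOne}), which gives 0.9375P_{NetOne} = 136.5 ⇒ P_{NetOne} = 145.6.
Then P_{LinkUp} = 112 + 0.25·145.6 = 148.4.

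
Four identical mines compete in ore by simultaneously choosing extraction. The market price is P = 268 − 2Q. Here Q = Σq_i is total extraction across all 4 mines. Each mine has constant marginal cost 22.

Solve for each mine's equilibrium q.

24.6

A representative mine's profit is π_i = q_i(268 − 2Q) − 22q_i, with Q = q_i + Σ_{j≠i} q_j.
First-order condition: 246 − 4q_i − 2Σ_{j≠i} q_j = 0.
In a symmetric equilibrium every mine chooses the same q, so Σ_{j≠i} q_j = 3q. The condition becomes 246 − 10q = 0, giving q = 246/10 = 24.6.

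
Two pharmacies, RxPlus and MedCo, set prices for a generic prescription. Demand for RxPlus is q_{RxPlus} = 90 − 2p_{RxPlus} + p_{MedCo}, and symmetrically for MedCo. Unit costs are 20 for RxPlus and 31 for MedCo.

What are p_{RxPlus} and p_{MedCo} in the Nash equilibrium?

RxPlus's profit: π = (p_{RxPlus} − 20)(90 − 2p_{RxPlus} + p_{MedCo}).
∂π/∂p_{RxPlus} = 130 − 4p_{RxPlus} + p_{MedCo} = 0 ⇒ p_{RxPlus} = 32.5 + 0.25p_{MedCo}.
Similarly p_{MedCo} = 38 + 0.25p_{RxPlus}.
Substituting the second reaction function into the first: p_{RxPlus} = 32.5 + 0.25(38 + 0.25p_{RxPlus}), which gives 0.9375p_{RxPlus} = 42 ⇒ p_{RxPlus} = 44.8.
Then p_{MedCo} = 38 + 0.25·44.8 = 49.2.

44.8, 49.2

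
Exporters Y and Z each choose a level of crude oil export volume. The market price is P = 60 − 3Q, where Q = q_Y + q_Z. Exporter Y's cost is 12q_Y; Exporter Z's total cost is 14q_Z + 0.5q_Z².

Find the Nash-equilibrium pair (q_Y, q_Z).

6, 4

Exporter Y's profit: π = q_Y(60 − 3(q_Y + q_Z)) − 12q_Y.
∂π/∂q_Y = 48 − 6q_Y − 3q_Z = 0, so q_Y = 8 − 0.5q_Z.
For Z: ∂π/∂q_Z = 46 − 7q_Z − 3q_Y = 0 ⇒ q_Z = 46/7 − (3/7)q_Y.
Solving the two reaction functions simultaneously: (1 − (−0.5)(−3/7))q_Y = 8 − 0.5·(46/7), so (11/14)q_Y = 33/7 and q_Y = 6.
Then q_Z = 46/7 − (3/7)·6 = 4.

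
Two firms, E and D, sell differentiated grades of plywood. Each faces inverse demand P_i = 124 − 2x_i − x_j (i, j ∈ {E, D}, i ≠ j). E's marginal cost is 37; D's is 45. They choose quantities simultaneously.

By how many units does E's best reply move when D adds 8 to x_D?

-2

Firm E's profit: π = x_E(124 − 2x_E − x_D) − 37x_E.
∂π/∂x_E = 87 − 4x_E − x_D = 0 ⇒ x_E = 21.75 − 0.25x_D.
The reaction-function slope is −0.25, so an 8-unit rise in x_D moves x_E by −0.25 × 8 = −2. E's best response falls — the actions are strategic substitutes.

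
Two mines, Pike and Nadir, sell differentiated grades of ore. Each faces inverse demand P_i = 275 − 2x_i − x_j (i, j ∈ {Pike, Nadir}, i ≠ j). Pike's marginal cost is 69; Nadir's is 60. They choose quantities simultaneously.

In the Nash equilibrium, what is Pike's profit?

3296.72

Mine Pike's profit: π = x_{Pike}(275 − 2x_{Pike} − x_{Nadir}) − 69x_{Pike}.
∂π/∂x_{Pike} = 206 − 4x_{Pike} − x_{Nadir} = 0 ⇒ x_{Pike} = 51.5 − 0.25x_{Nadir}.
Similarly x_{Nadir} = 53.75 − 0.25x_{Pike}.
Substituting the second reaction function into the first: x_{Pike} = 51.5 − 0.25(53.75 − 0.25x_{Pike}), which gives 0.9375x_{Pike} = 38.0625 ⇒ x_{Pike} = 40.6.
Then x_{Nadir} = 53.75 − 0.25·40.6 = 43.6.
P_{Pike} = 275 − 2·40.6 − 43.6 = 150.2.
Profit = (150.2 − 69)·40.6 = 3296.72.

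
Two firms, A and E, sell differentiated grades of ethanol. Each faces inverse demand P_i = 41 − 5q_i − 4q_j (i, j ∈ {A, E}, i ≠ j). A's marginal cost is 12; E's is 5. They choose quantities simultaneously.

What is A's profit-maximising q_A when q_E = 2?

Firm A's profit: π = q_A(41 − 5q_A − 4q_E) − 12q_A.
∂π/∂q_A = 29 − 10q_A − 4q_E = 0 ⇒ q_A = 2.9 − 0.4q_E.
At q_E = 2: q_A = 2.9 − 0.4·2 = 2.1.

2.1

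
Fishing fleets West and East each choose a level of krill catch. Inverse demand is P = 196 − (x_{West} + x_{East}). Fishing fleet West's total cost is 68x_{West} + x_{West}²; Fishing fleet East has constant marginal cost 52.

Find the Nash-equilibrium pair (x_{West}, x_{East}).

16, 64

Fishing fleet West's profit: π = x_{West}(196 − (x_{West} + x_{East})) − 68x_{West} − x_{West}².
∂π/∂x_{West} = 128 − 4x_{West} − x_{East} = 0, so x_{West} = 32 − 0.25x_{East}.
For East: ∂π/∂x_{East} = 144 − 2x_{East} − x_{West} = 0 ⇒ x_{East} = 72 − 0.5x_{West}.
Substituting the second reaction function into the first: x_{West} = 32 − 0.25(72 − 0.5x_{West}), which gives 0.875x_{West} = 14 ⇒ x_{West} = 16.
Then x_{East} = 72 − 0.5·16 = 64.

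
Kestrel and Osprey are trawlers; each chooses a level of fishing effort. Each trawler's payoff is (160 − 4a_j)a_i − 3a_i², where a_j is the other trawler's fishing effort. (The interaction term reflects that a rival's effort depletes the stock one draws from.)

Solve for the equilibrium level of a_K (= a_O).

16

Kestrel's payoff is (160 − 4a_O)a_K − 3a_K².
∂π/∂a_K = 160 − 4a_O − 6a_K = 0, so a_K = 80/3 − (2/3)a_O.
The game is symmetric, so in equilibrium a_O = a_K: the reaction function gives (5/3)a_K = 80/3, hence a_K = 16.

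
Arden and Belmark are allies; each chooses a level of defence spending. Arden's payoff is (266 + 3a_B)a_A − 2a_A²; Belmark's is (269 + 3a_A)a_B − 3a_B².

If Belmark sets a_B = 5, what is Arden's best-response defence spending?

70.25

Expanding Arden's payoff: 266a_A + 3a_Ba_A − 2a_A².
∂π/∂a_A = 266 + 3a_B − 4a_A = 0, so a_A = 66.5 + 0.75a_B.
At a_B = 5: a_A = 66.5 + 0.75·5 = 70.25.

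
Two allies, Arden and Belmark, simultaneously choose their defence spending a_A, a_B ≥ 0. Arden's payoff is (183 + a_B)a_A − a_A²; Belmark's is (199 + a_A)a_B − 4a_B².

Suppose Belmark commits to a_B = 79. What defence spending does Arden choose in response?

Expanding Arden's payoff: 183a_A + a_Ba_A − a_A².
∂π/∂a_A = 183 + a_B − 2a_A = 0, so a_A = 91.5 + 0.5a_B.
At a_B = 79: a_A = 91.5 + 0.5·79 = 131.

131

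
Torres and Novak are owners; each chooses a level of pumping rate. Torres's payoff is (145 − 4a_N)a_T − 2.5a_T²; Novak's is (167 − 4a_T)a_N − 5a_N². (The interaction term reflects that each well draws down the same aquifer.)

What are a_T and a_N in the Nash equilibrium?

Expanding Torres's payoff: 145a_T − 4a_Na_T − 2.5a_T².
∂π/∂a_T = 145 − 4a_N − 5a_T = 0, so a_T = 29 − 0.8a_N.
Likewise for Novak: a_N = 16.7 − 0.4a_T.
Substituting the second reaction function into the first: a_T = 29 − 0.8(16.7 − 0.4a_T), which gives 0.68a_T = 15.64 ⇒ a_T = 23.
Then a_N = 16.7 − 0.4·23 = 7.5.

23, 7.5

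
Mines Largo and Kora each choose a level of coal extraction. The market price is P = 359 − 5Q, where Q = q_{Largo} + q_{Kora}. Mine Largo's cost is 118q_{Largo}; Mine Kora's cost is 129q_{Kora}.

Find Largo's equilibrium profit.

Mine Largo's profit: π = q_{Largo}(359 − 5(q_{Largo} + q_{Kora})) − 118q_{Largo}.
∂π/∂q_{Largo} = 241 − 10q_{Largo} − 5q_{Kora} = 0, so q_{Largo} = 24.1 − 0.5q_{Kora}.
By the same steps for Kora: q_{Kora} = 23 − 0.5q_{Largo}.
Plugging q_{Kora} into Largo's best response: q_{Largo} = 24.1 − 0.5(23 − 0.5q_{Largo}) ⇒ 0.75q_{Largo} = 12.6, so q_{Largo} = 16.8.
Then q_{Kora} = 23 − 0.5·16.8 = 14.6.
Price P = 359 − 5·31.4 = 202.
Largo's profit: (202 − 118)·16.8 = 1411.2.

1411.2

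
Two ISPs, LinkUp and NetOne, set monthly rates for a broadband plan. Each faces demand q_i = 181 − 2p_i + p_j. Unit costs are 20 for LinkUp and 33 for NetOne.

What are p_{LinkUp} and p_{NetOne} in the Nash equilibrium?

LinkUp's profit: π = (p_{LinkUp} − 20)(181 − 2p_{LinkUp} + p_{NetOne}).
∂π/∂p_{LinkUp} = 221 − 4p_{LinkUp} + p_{NetOne} = 0 ⇒ p_{LinkUp} = 55.25 + 0.25p_{NetOne}.
Similarly p_{NetOne} = 61.75 + 0.25p_{LinkUp}.
Solving the two reaction functions simultaneously: (1 − (0.25)(0.25))p_{LinkUp} = 55.25 + 0.25·61.75, so 0.9375p_{LinkUp} = 70.6875 and p_{LinkUp} = 75.4.
Then p_{NetOne} = 61.75 + 0.25·75.4 = 80.6.

75.4, 80.6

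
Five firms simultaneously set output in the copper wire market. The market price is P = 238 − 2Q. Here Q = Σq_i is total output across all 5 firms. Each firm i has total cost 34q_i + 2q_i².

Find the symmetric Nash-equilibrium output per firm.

12.75

A representative firm's profit is π_i = q_i(238 − 2Q) − 34q_i − 2q_i², with Q = q_i + Σ_{j≠i} q_j.
First-order condition: 204 − 8q_i − 2Σ_{j≠i} q_j = 0.
With identical firms, set every q_j = q: then 204 − 8q − 8q = 0, i.e. q = 204/16 = 12.75.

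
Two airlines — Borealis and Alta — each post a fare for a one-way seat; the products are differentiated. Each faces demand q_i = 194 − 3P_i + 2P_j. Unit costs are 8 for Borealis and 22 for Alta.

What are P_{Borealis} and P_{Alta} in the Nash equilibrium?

Borealis's profit: π = (P_{Borealis} − 8)(194 − 3P_{Borealis} + 2P_{Alta}).
∂π/∂P_{Borealis} = 218 − 6P_{Borealis} + 2P_{Alta} = 0 ⇒ P_{Borealis} = 109/3 + (1/3)P_{Alta}.
Similarly P_{Alta} = 130/3 + (1/3)P_{Borealis}.
Substituting the second reaction function into the first: P_{Borealis} = 109/3 + (1/3)(130/3 + (1/3)P_{Borealis}), which gives (8/9)P_{Borealis} = 457/9 ⇒ P_{Borealis} = 57.125.
Then P_{Alta} = 130/3 + (1/3)·57.125 = 62.375.

57.125, 62.375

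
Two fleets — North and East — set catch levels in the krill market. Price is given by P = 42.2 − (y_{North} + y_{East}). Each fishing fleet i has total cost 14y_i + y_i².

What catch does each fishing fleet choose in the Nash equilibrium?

Fishing fleet North's profit: π = y_{North}(42.2 − (y_{North} + y_{East})) − 14y_{North} − y_{North}².
∂π/∂y_{North} = 28.2 − 4y_{North} − y_{East} = 0, so y_{North} = 7.05 − 0.25y_{East}.
Setting y_{North} = y_{East} in the reaction function: y_{North} = 7.05 − 0.25y_{North}, so y_{North} = 7.05 / 1.25 = 5.64.

5.64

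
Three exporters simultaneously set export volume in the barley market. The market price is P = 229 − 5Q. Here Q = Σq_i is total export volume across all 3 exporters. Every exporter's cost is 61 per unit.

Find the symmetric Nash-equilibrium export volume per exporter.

8.4

A representative exporter's profit is π_i = q_i(229 − 5Q) − 61q_i, with Q = q_i + Σ_{j≠i} q_j.
First-order condition: 168 − 10q_i − 5Σ_{j≠i} q_j = 0.
With identical exporters, set every q_j = q: then 168 − 10q − 10q = 0, i.e. q = 168/20 = 8.4.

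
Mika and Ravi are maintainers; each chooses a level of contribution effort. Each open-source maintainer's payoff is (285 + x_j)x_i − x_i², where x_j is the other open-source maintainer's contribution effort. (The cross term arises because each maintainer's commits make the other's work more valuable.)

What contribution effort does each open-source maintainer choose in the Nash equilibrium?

285

Mika's payoff is (285 + x_R)x_M − x_M².
∂π/∂x_M = 285 + x_R − 2x_M = 0, so x_M = 142.5 + 0.5x_R.
The game is symmetric, so in equilibrium x_R = x_M: the reaction function gives 0.5x_M = 142.5, hence x_M = 285.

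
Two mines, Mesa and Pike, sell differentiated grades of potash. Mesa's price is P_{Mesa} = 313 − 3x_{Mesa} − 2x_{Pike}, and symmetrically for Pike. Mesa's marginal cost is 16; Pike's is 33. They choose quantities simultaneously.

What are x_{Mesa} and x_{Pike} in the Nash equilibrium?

Mine Mesa's profit: π = x_{Mesa}(313 − 3x_{Mesa} − 2x_{Pike}) − 16x_{Mesa}.
∂π/∂x_{Mesa} = 297 − 6x_{Mesa} − 2x_{Pike} = 0 ⇒ x_{Mesa} = 49.5 − (1/3)x_{Pike}.
Similarly x_{Pike} = 140/3 − (1/3)x_{Mesa}.
Substituting the second reaction function into the first: x_{Mesa} = 49.5 − (1/3)(140/3 − (1/3)x_{Mesa}), which gives (8/9)x_{Mesa} = 611/18 ⇒ x_{Mesa} = 38.1875.
Then x_{Pike} = 140/3 − (1/3)·38.1875 = 33.9375.

38.1875, 33.9375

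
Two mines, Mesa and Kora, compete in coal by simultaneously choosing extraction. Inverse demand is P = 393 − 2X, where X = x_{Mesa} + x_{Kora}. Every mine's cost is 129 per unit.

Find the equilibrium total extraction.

Mine Mesa's profit: π = x_{Mesa}(393 − 2(x_{Mesa} + x_{Kora})) − 129x_{Mesa}.
∂π/∂x_{Mesa} = 264 − 4x_{Mesa} − 2x_{Kora} = 0, so x_{Mesa} = 66 − 0.5x_{Kora}.
The game is symmetric, so in equilibrium x_{Kora} = x_{Mesa}: the reaction function gives 1.5x_{Mesa} = 66, hence x_{Mesa} = 44.
Total extraction: 44 + 44 = 88.

88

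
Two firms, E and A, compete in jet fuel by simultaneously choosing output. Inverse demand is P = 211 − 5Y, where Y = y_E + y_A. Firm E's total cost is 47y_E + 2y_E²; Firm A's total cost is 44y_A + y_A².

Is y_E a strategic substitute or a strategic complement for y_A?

strategic substitutes

Firm E's profit: π = y_E(211 − 5(y_E + y_A)) − 47y_E − 2y_E².
∂π/∂y_E = 164 − 14y_E − 5y_A = 0, so y_E = 82/7 − (5/14)y_A.
The best-response slope dy_E/dy_A = −5/14 < 0: the reaction function is downward-sloping, so the choices are strategic substitutes.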